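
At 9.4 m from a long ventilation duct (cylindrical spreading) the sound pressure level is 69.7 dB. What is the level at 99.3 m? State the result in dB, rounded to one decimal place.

Cylindrical spreading from a line source gives a 10·log₁₀(r₂/r₁) drop.
L₂ = 69.7 − 10·log₁₀(99.3/9.4) = 69.7 − 10.238 = 59.46 dB.

59.5 dB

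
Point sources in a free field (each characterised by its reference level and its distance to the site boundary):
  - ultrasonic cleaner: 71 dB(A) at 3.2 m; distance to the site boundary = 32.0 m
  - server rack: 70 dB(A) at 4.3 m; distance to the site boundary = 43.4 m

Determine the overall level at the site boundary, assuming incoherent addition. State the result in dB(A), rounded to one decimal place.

Apply inverse-square spreading to bring every level to the receiver, then sum 10^(L/10).
ultrasonic cleaner: 71 − 20·log₁₀(32.0/3.2) = 71 − 20.00 = 51.00 dB(A).
server rack: 70 − 20·log₁₀(43.4/4.3) = 70 − 20.08 = 49.92 dB(A).
Σ 10^(L/10) = 2.241e+05 → L_total = 10·log₁₀(2.241e+05) = 53.50 dB(A).

53.5 dB(A)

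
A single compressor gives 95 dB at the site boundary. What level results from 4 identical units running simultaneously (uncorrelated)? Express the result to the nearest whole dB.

N identical incoherent sources raise the level by 10·log₁₀ N.
L_total = 95 + 10·log₁₀(4) = 95 + 6.021 = 101.02 dB.

101 dB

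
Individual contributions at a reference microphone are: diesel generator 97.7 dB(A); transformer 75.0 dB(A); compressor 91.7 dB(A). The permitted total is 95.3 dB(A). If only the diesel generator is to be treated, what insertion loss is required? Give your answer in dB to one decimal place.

Everything except the diesel generator sums to 10^(75.0/10) + 10^(91.7/10) = 1.511e+09 in linear terms, 91.79 dB(A).
The limit corresponds to 10^(95.3/10) = 3.388e+09; subtracting the fixed part leaves 1.878e+09 for the diesel generator, i.e. 92.74 dB(A).
So the diesel generator must be reduced from 97.7 to 92.74 dB(A): IL = 4.96 dB.

5.0 dB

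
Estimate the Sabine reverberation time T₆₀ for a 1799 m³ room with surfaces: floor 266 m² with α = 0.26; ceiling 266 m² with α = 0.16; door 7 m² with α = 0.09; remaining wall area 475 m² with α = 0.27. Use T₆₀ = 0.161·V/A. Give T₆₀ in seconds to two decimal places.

Summing Sᵢαᵢ: 266·0.26 + 266·0.16 + 7·0.09 + 475·0.27 = 240.60 m².
T₆₀ = 0.161 × 1799 / 240.60 = 1.204 s.

1.20 s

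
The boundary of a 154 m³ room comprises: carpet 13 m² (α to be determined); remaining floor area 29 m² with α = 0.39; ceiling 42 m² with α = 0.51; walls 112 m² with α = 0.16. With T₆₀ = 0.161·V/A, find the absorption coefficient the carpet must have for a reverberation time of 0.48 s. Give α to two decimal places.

From T₆₀ = 0.161·V/A, the target T₆₀ = 0.48 s needs A = 0.161·154/0.48 = 51.65 m².
Absorption from the other surfaces = 29·0.39 + 42·0.51 + 112·0.16 = 50.65 m², so the carpet must supply 1.00 m² over 13 m².
α = 1.00/13 = 0.077.

0.08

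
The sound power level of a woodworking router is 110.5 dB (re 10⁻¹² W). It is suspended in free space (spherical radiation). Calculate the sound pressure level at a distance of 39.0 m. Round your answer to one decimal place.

L_p = L_w − 10·log₁₀(4π·r²) with r = 39.0 m.
4π·r² = 1.911e+04 m², 10·log₁₀ of that is 42.813 dB.
L_p = 110.5 − 42.813 = 67.69 dB.

67.7 dB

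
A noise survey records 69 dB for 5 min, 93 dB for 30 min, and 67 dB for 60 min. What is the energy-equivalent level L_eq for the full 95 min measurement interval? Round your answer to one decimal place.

88.0 dB

The energy average is taken in the linear domain: L_eq = 10·log₁₀[(Σ tᵢ·10^(Lᵢ/10))/T], T = 95 min.
Σ tᵢ·10^(Lᵢ/10) = 5·10^(69/10) + 30·10^(93/10) + 60·10^(67/10) = 6.020e+10.
L_eq = 10·log₁₀(6.020e+10/95) = 88.02 dB.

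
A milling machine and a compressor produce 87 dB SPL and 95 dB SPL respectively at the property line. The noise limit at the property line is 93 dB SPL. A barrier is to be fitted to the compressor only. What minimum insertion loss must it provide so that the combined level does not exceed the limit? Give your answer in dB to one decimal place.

3.3 dB

Everything except the compressor sums to 10^(87/10) = 5.012e+08 in linear terms, 87.00 dB SPL.
The limit corresponds to 10^(93/10) = 1.995e+09; subtracting the fixed part leaves 1.494e+09 for the compressor, i.e. 91.74 dB SPL.
Required insertion loss = 95 − 91.74 = 3.26 dB.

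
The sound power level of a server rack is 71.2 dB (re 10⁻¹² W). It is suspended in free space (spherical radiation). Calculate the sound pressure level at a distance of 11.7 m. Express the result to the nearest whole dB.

The power spreads over a sphere of area 4π·r², so L_p = L_w − 10·log₁₀(4π·r²).
4π·r² = 1720 m², 10·log₁₀ of that is 32.356 dB.
L_p = 71.2 − 32.356 = 38.84 dB.

39 dB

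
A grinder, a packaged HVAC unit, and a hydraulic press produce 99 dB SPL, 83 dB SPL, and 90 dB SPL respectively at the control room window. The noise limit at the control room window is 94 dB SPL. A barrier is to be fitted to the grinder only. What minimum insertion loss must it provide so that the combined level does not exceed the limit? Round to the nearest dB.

8 dB

Fixed contribution from the other sources: Σ 10^(L/10) = 10^(83/10) + 10^(90/10) = 1.200e+09 (90.79 dB SPL).
To meet 94 dB SPL overall, the treated grinder may contribute at most 10^(94/10) − 1.200e+09 = 1.312e+09, i.e. 91.18 dB SPL.
Required insertion loss = 99 − 91.18 = 7.82 dB.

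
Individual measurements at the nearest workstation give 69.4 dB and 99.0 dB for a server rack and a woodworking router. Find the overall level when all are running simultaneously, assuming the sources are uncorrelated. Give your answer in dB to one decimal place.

For uncorrelated sources the intensities add, so convert each level to linear form, sum, and take 10·log₁₀ of the total.
Σ 10^(L/10) = 10^(69.4/10) + 10^(99.0/10) = 7.952e+09.
L_total = 10·log₁₀(7.952e+09) = 99.00 dB.

99.0 dB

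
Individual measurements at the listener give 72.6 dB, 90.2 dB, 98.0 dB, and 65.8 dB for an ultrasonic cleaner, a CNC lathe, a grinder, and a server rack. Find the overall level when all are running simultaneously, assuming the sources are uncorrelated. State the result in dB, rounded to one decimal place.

98.7 dB

Incoherent sources combine by intensity addition: L_total = 10·log₁₀(Σ 10^(L_i/10)).
Σ 10^(L/10) = 10^(72.6/10) + 10^(90.2/10) + 10^(98.0/10) + 10^(65.8/10) = 7.379e+09.
L_total = 10·log₁₀(7.379e+09) = 98.68 dB.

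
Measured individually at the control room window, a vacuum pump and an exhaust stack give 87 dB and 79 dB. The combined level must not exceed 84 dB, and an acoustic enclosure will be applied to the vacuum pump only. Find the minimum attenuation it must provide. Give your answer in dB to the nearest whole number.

5 dB

The untreated sources together contribute 10^(79/10) = 7.943e+07, i.e. 79.00 dB.
The limit corresponds to 10^(84/10) = 2.512e+08; subtracting the fixed part leaves 1.718e+08 for the vacuum pump, i.e. 82.35 dB.
Required insertion loss = 87 − 82.35 = 4.65 dB.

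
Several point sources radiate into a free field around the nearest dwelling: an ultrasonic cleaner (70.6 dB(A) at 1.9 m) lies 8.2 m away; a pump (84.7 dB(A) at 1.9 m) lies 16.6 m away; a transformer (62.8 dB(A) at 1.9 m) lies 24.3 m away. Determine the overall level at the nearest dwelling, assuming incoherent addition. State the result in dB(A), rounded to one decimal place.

66.5 dB(A)

Apply inverse-square spreading to bring every level to the receiver, then sum 10^(L/10).
ultrasonic cleaner: 70.6 − 20·log₁₀(8.2/1.9) = 70.6 − 12.70 = 57.90 dB(A).
pump: 84.7 − 20·log₁₀(16.6/1.9) = 84.7 − 18.83 = 65.87 dB(A).
transformer: 62.8 − 20·log₁₀(24.3/1.9) = 62.8 − 22.14 = 40.66 dB(A).
Σ 10^(L/10) = 4.494e+06 → L_total = 10·log₁₀(4.494e+06) = 66.53 dB(A).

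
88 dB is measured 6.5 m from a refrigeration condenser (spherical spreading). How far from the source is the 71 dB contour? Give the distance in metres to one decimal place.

Point-source spreading drops the level by 20·log₁₀(r₂/r₁); inverting, r₂/r₁ = 10^(ΔL/20).
r₂ = 6.5·10^((88−71)/20) = 6.5·10^(17.0/20) = 46.02 m.

46.0 m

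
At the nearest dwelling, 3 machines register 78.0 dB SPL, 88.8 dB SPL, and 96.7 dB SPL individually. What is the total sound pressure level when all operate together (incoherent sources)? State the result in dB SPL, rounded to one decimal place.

97.4 dB SPL

Incoherent sources combine by intensity addition: L_total = 10·log₁₀(Σ 10^(L_i/10)).
Σ 10^(L/10) = 10^(78.0/10) + 10^(88.8/10) + 10^(96.7/10) = 5.499e+09.
L_total = 10·log₁₀(5.499e+09) = 97.40 dB SPL.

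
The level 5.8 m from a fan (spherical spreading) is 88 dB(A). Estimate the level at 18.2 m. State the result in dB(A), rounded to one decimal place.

78.1 dB(A)

Point-source attenuation: ΔL = 20·log₁₀(r₂/r₁) = 20·log₁₀(18.2/5.8) = 9.933 dB.
L₂ = 88 − 20·log₁₀(18.2/5.8) = 88 − 9.933 = 78.07 dB(A).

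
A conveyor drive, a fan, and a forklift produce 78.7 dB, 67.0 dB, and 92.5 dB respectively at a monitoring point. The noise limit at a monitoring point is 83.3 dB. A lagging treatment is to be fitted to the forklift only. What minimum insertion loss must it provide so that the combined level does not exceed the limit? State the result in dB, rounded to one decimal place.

11.2 dB

Fixed contribution from the other sources: Σ 10^(L/10) = 10^(78.7/10) + 10^(67.0/10) = 7.914e+07 (78.98 dB).
To meet 83.3 dB overall, the treated forklift may contribute at most 10^(83.3/10) − 7.914e+07 = 1.347e+08, i.e. 81.29 dB.
Required insertion loss = 92.5 − 81.29 = 11.21 dB.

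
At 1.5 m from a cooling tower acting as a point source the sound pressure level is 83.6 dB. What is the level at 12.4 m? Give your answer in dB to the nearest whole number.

Point-source attenuation: ΔL = 20·log₁₀(r₂/r₁) = 20·log₁₀(12.4/1.5) = 18.347 dB.
L₂ = 83.6 − 20·log₁₀(12.4/1.5) = 83.6 − 18.347 = 65.25 dB.

65 dB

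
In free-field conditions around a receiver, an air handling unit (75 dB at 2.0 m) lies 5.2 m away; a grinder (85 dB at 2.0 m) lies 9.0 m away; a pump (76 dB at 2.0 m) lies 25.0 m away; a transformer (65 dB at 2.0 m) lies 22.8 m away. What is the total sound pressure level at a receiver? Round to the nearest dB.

Propagate each source to the receiver with L = L_ref − 20·log₁₀(r/r_ref), then add intensities.
air handling unit: 75 − 20·log₁₀(5.2/2.0) = 75 − 8.30 = 66.70 dB.
grinder: 85 − 20·log₁₀(9.0/2.0) = 85 − 13.06 = 71.94 dB.
pump: 76 − 20·log₁₀(25.0/2.0) = 76 − 21.94 = 54.06 dB.
transformer: 65 − 20·log₁₀(22.8/2.0) = 65 − 21.14 = 43.86 dB.
Σ 10^(L/10) = 2.057e+07 → L_total = 10·log₁₀(2.057e+07) = 73.13 dB.

73 dB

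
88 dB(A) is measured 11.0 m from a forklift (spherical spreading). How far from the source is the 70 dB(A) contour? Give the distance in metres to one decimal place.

87.4 m

The 18.0 dB drop corresponds to a distance ratio of 10^(18.0/20) for a point source.
r₂ = 11.0·10^((88−70)/20) = 11.0·10^(18.0/20) = 87.38 m.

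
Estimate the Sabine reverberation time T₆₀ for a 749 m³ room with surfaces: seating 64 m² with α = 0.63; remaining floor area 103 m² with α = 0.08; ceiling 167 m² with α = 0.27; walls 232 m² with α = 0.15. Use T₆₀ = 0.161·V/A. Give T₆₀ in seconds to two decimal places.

Total absorption A = 64·0.63 + 103·0.08 + 167·0.27 + 232·0.15 = 128.45 m² sabins.
T₆₀ = 0.161 × 749 / 128.45 = 0.939 s.

0.94 s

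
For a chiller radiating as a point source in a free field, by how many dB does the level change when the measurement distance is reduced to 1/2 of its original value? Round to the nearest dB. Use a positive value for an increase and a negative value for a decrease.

With spherical spreading the level changes by −20·log₁₀(r₂/r₁).
ΔL = −20·log₁₀(0.5) = +6.02 dB.

+6 dB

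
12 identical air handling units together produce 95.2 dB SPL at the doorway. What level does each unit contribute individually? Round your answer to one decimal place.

84.4 dB SPL

Dividing the total intensity by 12 lowers the level by 10·log₁₀ 12 = 10.792 dB: L₁ = 95.2 − 10.792.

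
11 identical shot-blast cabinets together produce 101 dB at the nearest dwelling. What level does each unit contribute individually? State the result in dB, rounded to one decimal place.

90.6 dB

11 equal contributions raise the level by 10·log₁₀ 11 = 10.414 dB, so each unit alone gives 101 − 10.414.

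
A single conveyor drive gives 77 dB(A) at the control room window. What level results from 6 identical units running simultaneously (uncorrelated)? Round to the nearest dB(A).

85 dB(A)

With 6 equal, uncorrelated contributions the intensity is 6× that of one unit, giving a rise of 10·log₁₀ 6.
L_total = 77 + 10·log₁₀(6) = 77 + 7.782 = 84.78 dB(A).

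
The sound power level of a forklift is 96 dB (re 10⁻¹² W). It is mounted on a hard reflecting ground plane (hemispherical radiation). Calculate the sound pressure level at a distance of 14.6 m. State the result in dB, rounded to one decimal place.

Free-field hemispherical radiation: L_p = L_w − 10·log₁₀(2π·r²), r = 14.6 m.
2π·r² = 1339 m², 10·log₁₀ of that is 31.269 dB.
L_p = 96 − 31.269 = 64.73 dB.

64.7 dB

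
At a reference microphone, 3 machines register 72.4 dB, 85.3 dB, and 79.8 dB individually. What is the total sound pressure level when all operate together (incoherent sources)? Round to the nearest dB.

87 dB

Incoherent sources combine by intensity addition: L_total = 10·log₁₀(Σ 10^(L_i/10)).
Σ 10^(L/10) = 10^(72.4/10) + 10^(85.3/10) + 10^(79.8/10) = 4.517e+08.
L_total = 10·log₁₀(4.517e+08) = 86.55 dB.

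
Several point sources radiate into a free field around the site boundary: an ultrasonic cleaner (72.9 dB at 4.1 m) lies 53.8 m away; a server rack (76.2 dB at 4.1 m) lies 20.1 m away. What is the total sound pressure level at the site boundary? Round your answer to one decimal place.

62.7 dB

First find each source's level at the receiver (point-source: −20·log₁₀(r/r_ref)), then combine on an intensity basis.
ultrasonic cleaner: 72.9 − 20·log₁₀(53.8/4.1) = 72.9 − 22.36 = 50.54 dB.
server rack: 76.2 − 20·log₁₀(20.1/4.1) = 76.2 − 13.81 = 62.39 dB.
Σ 10^(L/10) = 1.848e+06 → L_total = 10·log₁₀(1.848e+06) = 62.67 dB.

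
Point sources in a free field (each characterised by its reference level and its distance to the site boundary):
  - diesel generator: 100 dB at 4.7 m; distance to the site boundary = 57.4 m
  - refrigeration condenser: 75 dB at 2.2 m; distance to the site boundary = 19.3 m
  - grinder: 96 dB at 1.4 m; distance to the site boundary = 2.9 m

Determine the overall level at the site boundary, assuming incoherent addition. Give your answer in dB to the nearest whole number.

Propagate each source to the receiver with L = L_ref − 20·log₁₀(r/r_ref), then add intensities.
diesel generator: 100 − 20·log₁₀(57.4/4.7) = 100 − 21.74 = 78.26 dB.
refrigeration condenser: 75 − 20·log₁₀(19.3/2.2) = 75 − 18.86 = 56.14 dB.
grinder: 96 − 20·log₁₀(2.9/1.4) = 96 − 6.33 = 89.67 dB.
Σ 10^(L/10) = 9.953e+08 → L_total = 10·log₁₀(9.953e+08) = 89.98 dB.

90 dB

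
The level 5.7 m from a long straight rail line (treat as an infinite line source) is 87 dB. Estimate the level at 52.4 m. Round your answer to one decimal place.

For a line source, L₂ = L₁ − 10·log₁₀(r₂/r₁).
L₂ = 87 − 10·log₁₀(52.4/5.7) = 87 − 9.635 = 77.37 dB.

77.4 dB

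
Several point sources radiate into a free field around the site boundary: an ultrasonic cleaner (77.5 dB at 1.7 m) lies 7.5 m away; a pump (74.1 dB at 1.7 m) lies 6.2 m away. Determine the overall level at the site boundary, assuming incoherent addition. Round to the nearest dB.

67 dB

Propagate each source to the receiver with L = L_ref − 20·log₁₀(r/r_ref), then add intensities.
ultrasonic cleaner: 77.5 − 20·log₁₀(7.5/1.7) = 77.5 − 12.89 = 64.61 dB.
pump: 74.1 − 20·log₁₀(6.2/1.7) = 74.1 − 11.24 = 62.86 dB.
Σ 10^(L/10) = 4.822e+06 → L_total = 10·log₁₀(4.822e+06) = 66.83 dB.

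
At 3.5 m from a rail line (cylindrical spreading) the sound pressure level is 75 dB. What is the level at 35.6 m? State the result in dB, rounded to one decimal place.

Cylindrical spreading from a line source gives a 10·log₁₀(r₂/r₁) drop.
L₂ = 75 − 10·log₁₀(35.6/3.5) = 75 − 10.074 = 64.93 dB.

64.9 dB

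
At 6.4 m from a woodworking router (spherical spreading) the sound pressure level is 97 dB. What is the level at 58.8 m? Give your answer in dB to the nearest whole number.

Spherical spreading from a point source gives a 20·log₁₀(r₂/r₁) drop.
L₂ = 97 − 20·log₁₀(58.8/6.4) = 97 − 19.264 = 77.74 dB.

78 dB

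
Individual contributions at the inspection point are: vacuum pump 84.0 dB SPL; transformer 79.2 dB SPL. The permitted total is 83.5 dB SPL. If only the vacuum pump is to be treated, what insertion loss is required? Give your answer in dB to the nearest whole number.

3 dB

Everything except the vacuum pump sums to 10^(79.2/10) = 8.318e+07 in linear terms, 79.20 dB SPL.
The limit corresponds to 10^(83.5/10) = 2.239e+08; subtracting the fixed part leaves 1.407e+08 for the vacuum pump, i.e. 81.48 dB SPL.
So the vacuum pump must be reduced from 84.0 to 81.48 dB SPL: IL = 2.52 dB.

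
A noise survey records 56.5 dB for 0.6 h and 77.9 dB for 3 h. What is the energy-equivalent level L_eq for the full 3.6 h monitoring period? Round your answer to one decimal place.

L_eq = 10·log₁₀[(1/T)·Σ tᵢ·10^(Lᵢ/10)] with T = 3.6 h.
Σ tᵢ·10^(Lᵢ/10) = 0.6·10^(56.5/10) + 3·10^(77.9/10) = 1.852e+08.
L_eq = 10·log₁₀(1.852e+08/3.6) = 77.11 dB.

77.1 dB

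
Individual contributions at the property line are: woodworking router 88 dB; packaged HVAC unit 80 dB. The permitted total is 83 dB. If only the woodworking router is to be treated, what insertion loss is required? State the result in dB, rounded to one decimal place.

Fixed contribution from the other source: Σ 10^(L/10) = 10^(80/10) = 1.000e+08 (80.00 dB).
The limit corresponds to 10^(83/10) = 1.995e+08; subtracting the fixed part leaves 9.953e+07 for the woodworking router, i.e. 79.98 dB.
So the woodworking router must be reduced from 88 to 79.98 dB: IL = 8.02 dB.

8.0 dB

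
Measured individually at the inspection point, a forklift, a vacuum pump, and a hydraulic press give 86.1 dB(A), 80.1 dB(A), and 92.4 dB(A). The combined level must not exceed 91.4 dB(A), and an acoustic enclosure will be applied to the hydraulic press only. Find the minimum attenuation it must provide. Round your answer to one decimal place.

Everything except the hydraulic press sums to 10^(86.1/10) + 10^(80.1/10) = 5.097e+08 in linear terms, 87.07 dB(A).
The limit corresponds to 10^(91.4/10) = 1.380e+09; subtracting the fixed part leaves 8.707e+08 for the hydraulic press, i.e. 89.40 dB(A).
Required insertion loss = 92.4 − 89.40 = 3.00 dB.

3.0 dB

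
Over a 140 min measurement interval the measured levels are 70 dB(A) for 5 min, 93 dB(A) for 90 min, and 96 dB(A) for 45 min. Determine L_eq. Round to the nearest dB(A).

94 dB(A)

L_eq = 10·log₁₀[(1/T)·Σ tᵢ·10^(Lᵢ/10)] with T = 140 min.
Σ tᵢ·10^(Lᵢ/10) = 5·10^(70/10) + 90·10^(93/10) + 45·10^(96/10) = 3.588e+11.
L_eq = 10·log₁₀(3.588e+11/140) = 94.09 dB(A).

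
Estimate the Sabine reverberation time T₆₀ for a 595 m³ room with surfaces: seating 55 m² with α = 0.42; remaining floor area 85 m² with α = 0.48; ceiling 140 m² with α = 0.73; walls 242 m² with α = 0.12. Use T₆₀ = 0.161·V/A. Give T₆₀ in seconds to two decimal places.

Total absorption A = 55·0.42 + 85·0.48 + 140·0.73 + 242·0.12 = 195.14 m² sabins.
T₆₀ = 0.161·V/A = 0.161·595/195.14 = 0.491 s.

0.49 s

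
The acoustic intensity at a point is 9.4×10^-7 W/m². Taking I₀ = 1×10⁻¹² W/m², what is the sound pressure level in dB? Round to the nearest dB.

L = 10·log₁₀(I/I₀) = 10·log₁₀(9.4×10^-7/10⁻¹²) = 10·log₁₀(9.4×10^5).
L = 10·(0.9731 + 5) = 59.73 dB.

60 dB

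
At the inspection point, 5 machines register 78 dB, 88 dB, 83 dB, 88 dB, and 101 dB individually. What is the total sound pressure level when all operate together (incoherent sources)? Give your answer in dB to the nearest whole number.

For uncorrelated sources the intensities add, so convert each level to linear form, sum, and take 10·log₁₀ of the total.
Σ 10^(L/10) = 10^(78/10) + 10^(88/10) + 10^(83/10) + 10^(88/10) + 10^(101/10) = 1.411e+10.
L_total = 10·log₁₀(1.411e+10) = 101.50 dB.

101 dB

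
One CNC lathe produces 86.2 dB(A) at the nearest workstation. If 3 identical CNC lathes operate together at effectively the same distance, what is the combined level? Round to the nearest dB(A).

91 dB(A)

N identical incoherent sources raise the level by 10·log₁₀ N.
L_total = 86.2 + 10·log₁₀(3) = 86.2 + 4.771 = 90.97 dB(A).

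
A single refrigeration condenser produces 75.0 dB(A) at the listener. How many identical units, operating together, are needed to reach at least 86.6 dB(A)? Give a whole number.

The shortfall is 86.6 − 75.0 = 11.6 dB, and N units add 10·log₁₀ N, so need 10·log₁₀ N ≥ 11.6.
N ≥ 10^(11.6/10) = 14.454, so N = 15.

15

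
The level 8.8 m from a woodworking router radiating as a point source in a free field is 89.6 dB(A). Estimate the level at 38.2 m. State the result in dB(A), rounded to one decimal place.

76.8 dB(A)

Spherical spreading from a point source gives a 20·log₁₀(r₂/r₁) drop.
L₂ = 89.6 − 20·log₁₀(38.2/8.8) = 89.6 − 12.752 = 76.85 dB(A).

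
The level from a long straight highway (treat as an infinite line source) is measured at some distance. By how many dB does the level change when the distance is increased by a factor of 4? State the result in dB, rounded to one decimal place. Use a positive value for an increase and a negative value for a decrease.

-6.0 dB

With cylindrical spreading the level changes by −10·log₁₀(r₂/r₁).
ΔL = −10·log₁₀(4) = -6.02 dB.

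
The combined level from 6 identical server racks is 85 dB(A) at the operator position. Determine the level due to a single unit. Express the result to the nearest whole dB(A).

6 equal contributions raise the level by 10·log₁₀ 6 = 7.782 dB, so each unit alone gives 85 − 7.782.

77 dB(A)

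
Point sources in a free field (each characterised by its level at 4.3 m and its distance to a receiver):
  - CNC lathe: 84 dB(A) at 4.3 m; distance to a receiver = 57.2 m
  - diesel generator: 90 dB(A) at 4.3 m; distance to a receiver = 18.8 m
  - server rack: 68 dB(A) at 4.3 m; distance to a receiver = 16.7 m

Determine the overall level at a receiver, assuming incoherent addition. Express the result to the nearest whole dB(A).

Propagate each source to the receiver with L = L_ref − 20·log₁₀(r/r_ref), then add intensities.
CNC lathe: 84 − 20·log₁₀(57.2/4.3) = 84 − 22.48 = 61.52 dB(A).
diesel generator: 90 − 20·log₁₀(18.8/4.3) = 90 − 12.81 = 77.19 dB(A).
server rack: 68 − 20·log₁₀(16.7/4.3) = 68 − 11.78 = 56.22 dB(A).
Σ 10^(L/10) = 5.415e+07 → L_total = 10·log₁₀(5.415e+07) = 77.34 dB(A).

77 dB(A)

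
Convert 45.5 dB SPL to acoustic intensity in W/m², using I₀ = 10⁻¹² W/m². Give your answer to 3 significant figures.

3.55e-08 W/m²

L = 10·log₁₀(I/I₀) ⇒ I = I₀·10^(L/10) = 10⁻¹² × 10^4.55.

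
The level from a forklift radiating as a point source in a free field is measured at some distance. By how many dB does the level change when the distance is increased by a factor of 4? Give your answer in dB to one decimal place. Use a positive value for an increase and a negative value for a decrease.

-12.0 dB

Point-source spreading: ΔL = −20·log₁₀(r₂/r₁).
ΔL = −20·log₁₀(4) = -12.04 dB.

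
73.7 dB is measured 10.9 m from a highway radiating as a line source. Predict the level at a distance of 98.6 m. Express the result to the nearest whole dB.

64 dB

For a line source, L₂ = L₁ − 10·log₁₀(r₂/r₁).
L₂ = 73.7 − 10·log₁₀(98.6/10.9) = 73.7 − 9.565 = 64.14 dB.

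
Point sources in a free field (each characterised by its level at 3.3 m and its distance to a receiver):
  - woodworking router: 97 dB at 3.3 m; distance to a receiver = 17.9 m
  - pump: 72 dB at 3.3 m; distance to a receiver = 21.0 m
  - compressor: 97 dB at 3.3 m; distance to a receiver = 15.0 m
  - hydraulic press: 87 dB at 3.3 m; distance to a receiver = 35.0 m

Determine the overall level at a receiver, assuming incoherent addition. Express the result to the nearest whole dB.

Propagate each source to the receiver with L = L_ref − 20·log₁₀(r/r_ref), then add intensities.
woodworking router: 97 − 20·log₁₀(17.9/3.3) = 97 − 14.69 = 82.31 dB.
pump: 72 − 20·log₁₀(21.0/3.3) = 72 − 16.07 = 55.93 dB.
compressor: 97 − 20·log₁₀(15.0/3.3) = 97 − 13.15 = 83.85 dB.
hydraulic press: 87 − 20·log₁₀(35.0/3.3) = 87 − 20.51 = 66.49 dB.
Σ 10^(L/10) = 4.178e+08 → L_total = 10·log₁₀(4.178e+08) = 86.21 dB.

86 dB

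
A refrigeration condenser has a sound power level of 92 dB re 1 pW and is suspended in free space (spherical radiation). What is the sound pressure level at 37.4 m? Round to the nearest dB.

The power spreads over a sphere of area 4π·r², so L_p = L_w − 10·log₁₀(4π·r²).
4π·r² = 1.758e+04 m², 10·log₁₀ of that is 42.450 dB.
L_p = 92 − 42.450 = 49.55 dB.

50 dB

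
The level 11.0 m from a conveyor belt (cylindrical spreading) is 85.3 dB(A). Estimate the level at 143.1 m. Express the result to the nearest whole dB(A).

For a line source, L₂ = L₁ − 10·log₁₀(r₂/r₁).
L₂ = 85.3 − 10·log₁₀(143.1/11.0) = 85.3 − 11.142 = 74.16 dB(A).

74 dB(A)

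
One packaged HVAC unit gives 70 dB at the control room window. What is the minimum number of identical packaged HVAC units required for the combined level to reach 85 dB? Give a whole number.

N identical sources give L₁ + 10·log₁₀ N, so require 10·log₁₀ N ≥ 85 − 70 = 15.0 dB.
N ≥ 10^(15.0/10) = 31.623, so N = 32.

32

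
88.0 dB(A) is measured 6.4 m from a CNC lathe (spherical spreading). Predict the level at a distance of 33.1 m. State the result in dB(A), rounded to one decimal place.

Spherical spreading from a point source gives a 20·log₁₀(r₂/r₁) drop.
L₂ = 88.0 − 20·log₁₀(33.1/6.4) = 88.0 − 14.273 = 73.73 dB(A).

73.7 dB(A)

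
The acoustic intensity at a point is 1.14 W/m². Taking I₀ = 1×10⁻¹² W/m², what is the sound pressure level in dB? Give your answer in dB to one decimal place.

Dividing by I₀ shifts the exponent by 12: I/I₀ = 1.14×10^12.
L = 10·(0.0569 + 12) = 120.57 dB.

120.6 dB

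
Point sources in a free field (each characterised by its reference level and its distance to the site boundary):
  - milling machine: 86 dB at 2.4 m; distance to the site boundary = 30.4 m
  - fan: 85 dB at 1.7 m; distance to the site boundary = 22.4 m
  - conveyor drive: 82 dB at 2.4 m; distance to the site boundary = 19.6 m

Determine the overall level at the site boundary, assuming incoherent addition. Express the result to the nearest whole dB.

68 dB

First find each source's level at the receiver (point-source: −20·log₁₀(r/r_ref)), then combine on an intensity basis.
milling machine: 86 − 20·log₁₀(30.4/2.4) = 86 − 22.05 = 63.95 dB.
fan: 85 − 20·log₁₀(22.4/1.7) = 85 − 22.40 = 62.60 dB.
conveyor drive: 82 − 20·log₁₀(19.6/2.4) = 82 − 18.24 = 63.76 dB.
Σ 10^(L/10) = 6.679e+06 → L_total = 10·log₁₀(6.679e+06) = 68.25 dB.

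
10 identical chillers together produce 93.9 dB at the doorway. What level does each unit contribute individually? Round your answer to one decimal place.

Dividing the total intensity by 10 lowers the level by 10·log₁₀ 10 = 10.000 dB: L₁ = 93.9 − 10.000.

83.9 dB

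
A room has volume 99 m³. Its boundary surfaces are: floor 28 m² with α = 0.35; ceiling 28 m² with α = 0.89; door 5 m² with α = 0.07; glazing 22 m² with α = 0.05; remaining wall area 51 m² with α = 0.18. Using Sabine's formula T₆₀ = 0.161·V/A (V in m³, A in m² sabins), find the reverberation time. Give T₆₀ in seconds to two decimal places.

A = Σ Sᵢαᵢ = 28·0.35 + 28·0.89 + 5·0.07 + 22·0.05 + 51·0.18 = 45.35 m².
T₆₀ = 0.161·V/A = 0.161·99/45.35 = 0.351 s.

0.35 s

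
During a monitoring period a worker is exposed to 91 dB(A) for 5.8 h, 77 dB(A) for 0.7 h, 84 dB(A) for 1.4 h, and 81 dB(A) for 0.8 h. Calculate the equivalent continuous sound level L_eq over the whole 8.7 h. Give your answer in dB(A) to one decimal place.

Weight each interval's intensity by its duration and average over T = 8.7 h:
Σ tᵢ·10^(Lᵢ/10) = 5.8·10^(91/10) + 0.7·10^(77/10) + 1.4·10^(84/10) + 0.8·10^(81/10) = 7.789e+09.
L_eq = 10·log₁₀(7.789e+09/8.7) = 89.52 dB(A).

89.5 dB(A)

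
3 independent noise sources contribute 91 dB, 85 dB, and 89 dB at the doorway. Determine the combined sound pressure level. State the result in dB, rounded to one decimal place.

Incoherent sources combine by intensity addition: L_total = 10·log₁₀(Σ 10^(L_i/10)).
Σ 10^(L/10) = 10^(91/10) + 10^(85/10) + 10^(89/10) = 2.369e+09.
L_total = 10·log₁₀(2.369e+09) = 93.75 dB.

93.7 dB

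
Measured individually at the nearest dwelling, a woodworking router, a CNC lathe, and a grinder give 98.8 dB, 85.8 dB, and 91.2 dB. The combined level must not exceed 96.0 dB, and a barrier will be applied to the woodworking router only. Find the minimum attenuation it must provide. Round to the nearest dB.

5 dB

Fixed contribution from the other sources: Σ 10^(L/10) = 10^(85.8/10) + 10^(91.2/10) = 1.698e+09 (92.30 dB).
To meet 96.0 dB overall, the treated woodworking router may contribute at most 10^(96.0/10) − 1.698e+09 = 2.283e+09, i.e. 93.58 dB.
So the woodworking router must be reduced from 98.8 to 93.58 dB: IL = 5.22 dB.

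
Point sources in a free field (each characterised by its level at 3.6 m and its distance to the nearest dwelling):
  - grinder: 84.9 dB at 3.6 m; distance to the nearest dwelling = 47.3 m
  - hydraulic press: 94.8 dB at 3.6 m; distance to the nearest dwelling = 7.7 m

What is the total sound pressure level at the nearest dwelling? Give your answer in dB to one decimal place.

Propagate each source to the receiver with L = L_ref − 20·log₁₀(r/r_ref), then add intensities.
grinder: 84.9 − 20·log₁₀(47.3/3.6) = 84.9 − 22.37 = 62.53 dB.
hydraulic press: 94.8 − 20·log₁₀(7.7/3.6) = 94.8 − 6.60 = 88.20 dB.
Σ 10^(L/10) = 6.619e+08 → L_total = 10·log₁₀(6.619e+08) = 88.21 dB.

88.2 dB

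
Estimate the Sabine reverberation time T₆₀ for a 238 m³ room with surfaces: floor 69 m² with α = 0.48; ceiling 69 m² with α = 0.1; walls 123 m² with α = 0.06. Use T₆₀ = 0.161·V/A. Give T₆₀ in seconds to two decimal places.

0.81 s

A = Σ Sᵢαᵢ = 69·0.48 + 69·0.1 + 123·0.06 = 47.40 m².
T₆₀ = 0.161·V/A = 0.161·238/47.40 = 0.808 s.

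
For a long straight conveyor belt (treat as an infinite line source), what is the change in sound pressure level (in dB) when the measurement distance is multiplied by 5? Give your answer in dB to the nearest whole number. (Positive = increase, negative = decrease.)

A line source loses 3 dB per doubling of distance; generally ΔL = −10·log₁₀(r₂/r₁).
ΔL = −10·log₁₀(5) = -6.99 dB.

-7 dB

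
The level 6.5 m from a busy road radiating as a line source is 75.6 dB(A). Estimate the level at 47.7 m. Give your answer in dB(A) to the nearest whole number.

67 dB(A)

For a line source, L₂ = L₁ − 10·log₁₀(r₂/r₁).
L₂ = 75.6 − 10·log₁₀(47.7/6.5) = 75.6 − 8.656 = 66.94 dB(A).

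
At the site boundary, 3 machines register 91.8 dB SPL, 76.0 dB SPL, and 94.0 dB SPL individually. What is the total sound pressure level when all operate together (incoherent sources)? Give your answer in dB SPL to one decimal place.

96.1 dB SPL

Incoherent sources combine by intensity addition: L_total = 10·log₁₀(Σ 10^(L_i/10)).
Σ 10^(L/10) = 10^(91.8/10) + 10^(76.0/10) + 10^(94.0/10) = 4.065e+09.
L_total = 10·log₁₀(4.065e+09) = 96.09 dB SPL.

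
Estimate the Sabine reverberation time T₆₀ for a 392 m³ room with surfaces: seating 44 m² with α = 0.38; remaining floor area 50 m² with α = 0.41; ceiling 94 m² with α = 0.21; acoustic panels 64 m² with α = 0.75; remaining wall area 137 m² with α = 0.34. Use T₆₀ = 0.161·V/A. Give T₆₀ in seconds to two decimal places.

0.42 s

A = Σ Sᵢαᵢ = 44·0.38 + 50·0.41 + 94·0.21 + 64·0.75 + 137·0.34 = 151.54 m².
T₆₀ = 0.161·V/A = 0.161·392/151.54 = 0.416 s.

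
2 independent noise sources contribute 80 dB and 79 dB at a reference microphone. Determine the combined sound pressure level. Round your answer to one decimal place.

82.5 dB

For uncorrelated sources the intensities add, so convert each level to linear form, sum, and take 10·log₁₀ of the total.
Σ 10^(L/10) = 10^(80/10) + 10^(79/10) = 1.794e+08.
L_total = 10·log₁₀(1.794e+08) = 82.54 dB.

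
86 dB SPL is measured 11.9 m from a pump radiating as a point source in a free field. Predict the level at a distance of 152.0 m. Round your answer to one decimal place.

63.9 dB SPL

For a point source, L₂ = L₁ − 20·log₁₀(r₂/r₁).
L₂ = 86 − 20·log₁₀(152.0/11.9) = 86 − 22.126 = 63.87 dB SPL.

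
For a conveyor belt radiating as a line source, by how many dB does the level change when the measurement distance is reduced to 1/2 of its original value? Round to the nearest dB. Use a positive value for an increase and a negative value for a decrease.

+3 dB

A line source loses 3 dB per doubling of distance; generally ΔL = −10·log₁₀(r₂/r₁).
ΔL = −10·log₁₀(0.5) = +3.01 dB.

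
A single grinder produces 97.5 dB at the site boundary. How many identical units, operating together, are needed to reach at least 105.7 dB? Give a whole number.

The shortfall is 105.7 − 97.5 = 8.2 dB, and N units add 10·log₁₀ N, so need 10·log₁₀ N ≥ 8.2.
N ≥ 10^(8.2/10) = 6.607, so N = 7.

7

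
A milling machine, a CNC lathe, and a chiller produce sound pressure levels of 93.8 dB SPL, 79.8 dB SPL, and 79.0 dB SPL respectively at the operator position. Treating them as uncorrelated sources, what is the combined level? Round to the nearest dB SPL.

94 dB SPL

Incoherent sources combine by intensity addition: L_total = 10·log₁₀(Σ 10^(L_i/10)).
Σ 10^(L/10) = 10^(93.8/10) + 10^(79.8/10) + 10^(79.0/10) = 2.574e+09.
L_total = 10·log₁₀(2.574e+09) = 94.11 dB SPL.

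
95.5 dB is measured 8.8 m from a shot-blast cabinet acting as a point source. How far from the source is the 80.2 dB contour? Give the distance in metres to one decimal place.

Point-source spreading drops the level by 20·log₁₀(r₂/r₁); inverting, r₂/r₁ = 10^(ΔL/20).
r₂ = 8.8·10^((95.5−80.2)/20) = 8.8·10^(15.3/20) = 51.23 m.

51.2 m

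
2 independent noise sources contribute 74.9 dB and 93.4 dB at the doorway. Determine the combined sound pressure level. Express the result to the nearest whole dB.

Incoherent sources combine by intensity addition: L_total = 10·log₁₀(Σ 10^(L_i/10)).
Σ 10^(L/10) = 10^(74.9/10) + 10^(93.4/10) = 2.219e+09.
L_total = 10·log₁₀(2.219e+09) = 93.46 dB.

93 dB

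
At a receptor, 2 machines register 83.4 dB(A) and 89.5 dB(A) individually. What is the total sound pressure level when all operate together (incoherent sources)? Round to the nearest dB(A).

For uncorrelated sources the intensities add, so convert each level to linear form, sum, and take 10·log₁₀ of the total.
Σ 10^(L/10) = 10^(83.4/10) + 10^(89.5/10) = 1.110e+09.
L_total = 10·log₁₀(1.110e+09) = 90.45 dB(A).

90 dB(A)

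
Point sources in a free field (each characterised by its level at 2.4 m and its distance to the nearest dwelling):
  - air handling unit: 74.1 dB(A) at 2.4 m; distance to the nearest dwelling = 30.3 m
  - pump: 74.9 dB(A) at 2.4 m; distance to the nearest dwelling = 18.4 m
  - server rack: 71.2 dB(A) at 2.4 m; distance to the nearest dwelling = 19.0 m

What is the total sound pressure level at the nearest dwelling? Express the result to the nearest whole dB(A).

Apply inverse-square spreading to bring every level to the receiver, then sum 10^(L/10).
air handling unit: 74.1 − 20·log₁₀(30.3/2.4) = 74.1 − 22.02 = 52.08 dB(A).
pump: 74.9 − 20·log₁₀(18.4/2.4) = 74.9 − 17.69 = 57.21 dB(A).
server rack: 71.2 − 20·log₁₀(19.0/2.4) = 71.2 − 17.97 = 53.23 dB(A).
Σ 10^(L/10) = 8.974e+05 → L_total = 10·log₁₀(8.974e+05) = 59.53 dB(A).

60 dB(A)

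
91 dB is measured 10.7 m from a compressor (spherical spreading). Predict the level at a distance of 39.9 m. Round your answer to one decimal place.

For a point source, L₂ = L₁ − 20·log₁₀(r₂/r₁).
L₂ = 91 − 20·log₁₀(39.9/10.7) = 91 − 11.432 = 79.57 dB.

79.6 dB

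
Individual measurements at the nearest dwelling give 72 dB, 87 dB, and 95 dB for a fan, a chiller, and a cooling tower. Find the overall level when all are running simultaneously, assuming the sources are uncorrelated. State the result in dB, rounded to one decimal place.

95.7 dB

For uncorrelated sources the intensities add, so convert each level to linear form, sum, and take 10·log₁₀ of the total.
Σ 10^(L/10) = 10^(72/10) + 10^(87/10) + 10^(95/10) = 3.679e+09.
L_total = 10·log₁₀(3.679e+09) = 95.66 dB.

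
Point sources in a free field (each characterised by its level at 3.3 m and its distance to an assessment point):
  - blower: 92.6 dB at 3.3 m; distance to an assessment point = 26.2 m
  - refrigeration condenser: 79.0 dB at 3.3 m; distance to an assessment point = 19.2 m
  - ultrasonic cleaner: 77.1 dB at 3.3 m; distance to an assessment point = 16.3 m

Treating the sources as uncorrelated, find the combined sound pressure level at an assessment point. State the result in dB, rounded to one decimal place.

75.2 dB

Propagate each source to the receiver with L = L_ref − 20·log₁₀(r/r_ref), then add intensities.
blower: 92.6 − 20·log₁₀(26.2/3.3) = 92.6 − 18.00 = 74.60 dB.
refrigeration condenser: 79.0 − 20·log₁₀(19.2/3.3) = 79.0 − 15.30 = 63.70 dB.
ultrasonic cleaner: 77.1 − 20·log₁₀(16.3/3.3) = 77.1 − 13.87 = 63.23 dB.
Σ 10^(L/10) = 3.332e+07 → L_total = 10·log₁₀(3.332e+07) = 75.23 dB.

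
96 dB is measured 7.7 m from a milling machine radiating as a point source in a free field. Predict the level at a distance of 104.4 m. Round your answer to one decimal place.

73.4 dB

Point-source attenuation: ΔL = 20·log₁₀(r₂/r₁) = 20·log₁₀(104.4/7.7) = 22.644 dB.
L₂ = 96 − 20·log₁₀(104.4/7.7) = 96 − 22.644 = 73.36 dB.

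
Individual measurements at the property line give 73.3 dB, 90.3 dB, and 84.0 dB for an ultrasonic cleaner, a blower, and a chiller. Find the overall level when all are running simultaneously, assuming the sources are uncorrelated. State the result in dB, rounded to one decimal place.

For uncorrelated sources the intensities add, so convert each level to linear form, sum, and take 10·log₁₀ of the total.
Σ 10^(L/10) = 10^(73.3/10) + 10^(90.3/10) + 10^(84.0/10) = 1.344e+09.
L_total = 10·log₁₀(1.344e+09) = 91.28 dB.

91.3 dB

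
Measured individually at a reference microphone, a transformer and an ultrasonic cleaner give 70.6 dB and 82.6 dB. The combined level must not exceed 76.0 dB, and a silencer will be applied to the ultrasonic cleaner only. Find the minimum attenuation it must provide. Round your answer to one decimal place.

The untreated sources together contribute 10^(70.6/10) = 1.148e+07, i.e. 70.60 dB.
To meet 76.0 dB overall, the treated ultrasonic cleaner may contribute at most 10^(76.0/10) − 1.148e+07 = 2.833e+07, i.e. 74.52 dB.
Required insertion loss = 82.6 − 74.52 = 8.08 dB.

8.1 dB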